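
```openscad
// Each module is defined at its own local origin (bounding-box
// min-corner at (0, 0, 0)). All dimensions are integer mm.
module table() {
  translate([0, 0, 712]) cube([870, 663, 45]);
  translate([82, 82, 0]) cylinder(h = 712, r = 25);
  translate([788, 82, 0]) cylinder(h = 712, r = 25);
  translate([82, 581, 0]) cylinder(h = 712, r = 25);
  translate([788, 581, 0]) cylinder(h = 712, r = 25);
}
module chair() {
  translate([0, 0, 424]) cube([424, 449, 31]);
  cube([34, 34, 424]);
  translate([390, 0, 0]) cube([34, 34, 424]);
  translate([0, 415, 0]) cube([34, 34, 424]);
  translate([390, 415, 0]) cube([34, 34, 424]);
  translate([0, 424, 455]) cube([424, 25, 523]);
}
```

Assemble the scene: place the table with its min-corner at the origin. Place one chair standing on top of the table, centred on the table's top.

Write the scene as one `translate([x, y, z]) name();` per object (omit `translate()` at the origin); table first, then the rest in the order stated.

table();
translate([223, 107, 757]) chair();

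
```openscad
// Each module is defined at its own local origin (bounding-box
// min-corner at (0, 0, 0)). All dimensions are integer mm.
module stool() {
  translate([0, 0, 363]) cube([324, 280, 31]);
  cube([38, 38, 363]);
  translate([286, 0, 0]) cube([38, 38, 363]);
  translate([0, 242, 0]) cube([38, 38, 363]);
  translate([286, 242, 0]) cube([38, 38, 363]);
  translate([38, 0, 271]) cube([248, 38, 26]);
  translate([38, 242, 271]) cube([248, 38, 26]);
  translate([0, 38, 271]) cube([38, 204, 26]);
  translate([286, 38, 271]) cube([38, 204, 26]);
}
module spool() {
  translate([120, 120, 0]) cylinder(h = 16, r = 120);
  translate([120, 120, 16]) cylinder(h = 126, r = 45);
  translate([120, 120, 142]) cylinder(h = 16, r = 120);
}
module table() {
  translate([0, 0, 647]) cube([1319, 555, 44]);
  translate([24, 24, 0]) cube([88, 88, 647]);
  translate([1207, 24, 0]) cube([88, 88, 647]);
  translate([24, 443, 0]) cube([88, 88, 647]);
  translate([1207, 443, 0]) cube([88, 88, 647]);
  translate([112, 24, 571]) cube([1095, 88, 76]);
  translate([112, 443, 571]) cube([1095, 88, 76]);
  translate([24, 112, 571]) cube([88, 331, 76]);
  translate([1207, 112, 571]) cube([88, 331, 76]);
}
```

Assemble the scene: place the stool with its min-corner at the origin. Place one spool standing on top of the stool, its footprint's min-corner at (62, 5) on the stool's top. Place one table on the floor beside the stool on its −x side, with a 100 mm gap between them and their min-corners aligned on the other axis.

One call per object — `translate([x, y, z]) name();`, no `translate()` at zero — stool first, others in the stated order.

stool();
translate([62, 5, 394]) spool();
translate([-1419, 0, 0]) table();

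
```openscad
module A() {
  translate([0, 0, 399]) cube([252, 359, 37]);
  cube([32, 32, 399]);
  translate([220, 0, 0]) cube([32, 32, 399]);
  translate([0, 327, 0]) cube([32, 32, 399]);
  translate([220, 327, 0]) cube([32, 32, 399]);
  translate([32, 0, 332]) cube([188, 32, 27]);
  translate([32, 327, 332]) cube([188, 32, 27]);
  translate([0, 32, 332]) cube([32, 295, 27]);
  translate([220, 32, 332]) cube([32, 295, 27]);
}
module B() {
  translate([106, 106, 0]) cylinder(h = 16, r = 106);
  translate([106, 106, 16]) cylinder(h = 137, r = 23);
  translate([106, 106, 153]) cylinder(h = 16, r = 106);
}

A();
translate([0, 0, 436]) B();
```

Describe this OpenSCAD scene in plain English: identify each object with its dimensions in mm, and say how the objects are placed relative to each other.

A is a four-legged stool. The seat is 252×359 mm, 37 mm thick, top at z = 436 mm. It stands on four square legs, each 32×32 mm in cross-section, from z = 0 to the seat underside, each flush with a corner of the seat. Four stretchers, 32 mm wide and 27 mm tall, connect adjacent legs with their undersides at z = 332 mm, each running between the inner faces of the legs it joins and aligned with the legs' outer faces on the other axis.

B is a spool: two coaxial disc flanges of radius 106 mm and thickness 16 mm, joined by a core cylinder of radius 23 mm and height 137 mm. The lower flange rests on z = 0 and the three cylinders share a vertical axis.

The spool is on top of the stool.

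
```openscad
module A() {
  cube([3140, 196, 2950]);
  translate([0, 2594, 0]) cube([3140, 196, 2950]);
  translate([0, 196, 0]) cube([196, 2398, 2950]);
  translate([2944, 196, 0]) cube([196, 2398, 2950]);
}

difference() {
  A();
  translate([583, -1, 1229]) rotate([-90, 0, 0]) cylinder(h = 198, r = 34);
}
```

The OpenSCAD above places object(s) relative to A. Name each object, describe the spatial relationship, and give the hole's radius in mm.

A is a house frame. The house frame has a circular hole through its front wall. The hole's radius is 34 mm.

The subtracted cylinder has r = 34 mm.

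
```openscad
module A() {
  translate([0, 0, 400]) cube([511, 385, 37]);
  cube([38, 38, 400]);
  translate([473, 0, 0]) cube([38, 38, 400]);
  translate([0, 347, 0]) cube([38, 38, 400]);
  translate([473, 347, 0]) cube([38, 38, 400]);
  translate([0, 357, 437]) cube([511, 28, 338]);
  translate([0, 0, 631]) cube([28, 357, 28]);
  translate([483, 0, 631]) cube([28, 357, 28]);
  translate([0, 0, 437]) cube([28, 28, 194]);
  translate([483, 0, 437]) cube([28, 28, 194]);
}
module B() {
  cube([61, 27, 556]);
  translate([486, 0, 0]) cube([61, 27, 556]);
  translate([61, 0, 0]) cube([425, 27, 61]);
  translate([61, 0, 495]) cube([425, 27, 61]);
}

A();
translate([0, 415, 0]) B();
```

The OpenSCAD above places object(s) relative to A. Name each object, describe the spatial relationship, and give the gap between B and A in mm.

A is a chair. B is a picture frame. The picture frame is on the floor beside the chair on its +y side. The gap between the picture frame and the chair is 30 mm.

The picture frame's nearest face is 30 mm from the chair's +y face.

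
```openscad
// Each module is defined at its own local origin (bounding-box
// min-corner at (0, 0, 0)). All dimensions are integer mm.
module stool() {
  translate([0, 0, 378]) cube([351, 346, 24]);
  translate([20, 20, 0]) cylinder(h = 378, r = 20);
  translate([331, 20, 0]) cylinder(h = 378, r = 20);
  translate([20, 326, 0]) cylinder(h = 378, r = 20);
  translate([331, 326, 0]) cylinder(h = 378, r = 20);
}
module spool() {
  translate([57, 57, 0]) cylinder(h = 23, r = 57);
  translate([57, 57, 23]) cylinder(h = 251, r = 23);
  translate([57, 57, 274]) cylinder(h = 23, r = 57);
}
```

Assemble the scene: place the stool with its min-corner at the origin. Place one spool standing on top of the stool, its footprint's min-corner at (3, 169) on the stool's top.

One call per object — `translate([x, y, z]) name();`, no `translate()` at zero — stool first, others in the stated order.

stool();
translate([3, 169, 402]) spool();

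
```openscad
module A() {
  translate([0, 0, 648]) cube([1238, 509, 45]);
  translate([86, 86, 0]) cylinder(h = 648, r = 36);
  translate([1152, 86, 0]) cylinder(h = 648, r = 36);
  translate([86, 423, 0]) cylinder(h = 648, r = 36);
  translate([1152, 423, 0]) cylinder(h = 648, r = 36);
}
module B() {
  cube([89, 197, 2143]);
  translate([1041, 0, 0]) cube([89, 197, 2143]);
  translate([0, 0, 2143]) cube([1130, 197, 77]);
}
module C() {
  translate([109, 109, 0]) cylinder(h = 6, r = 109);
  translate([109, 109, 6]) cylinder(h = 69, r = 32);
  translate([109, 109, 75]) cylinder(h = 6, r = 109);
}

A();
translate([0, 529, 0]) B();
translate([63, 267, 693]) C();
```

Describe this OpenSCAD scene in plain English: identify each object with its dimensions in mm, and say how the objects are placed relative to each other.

A is a table with a 1238×509 mm rectangular top, 45 mm thick, top surface at z = 693 mm, supported by four round legs of 72 mm diameter, each leg's bounding box inset 50 mm from the nearest pair of top edges, running from the floor.

B is a rectangular door frame: two vertical jambs of 89×197 mm section, 2143 mm tall, with a clear opening 952 mm wide between their inner faces. A header 77 mm tall and 197 mm deep lies on top of the jambs and spans the full outside width.

C is a spool: two coaxial disc flanges of radius 109 mm and thickness 6 mm, joined by a core cylinder of radius 32 mm and height 69 mm. The lower flange rests on z = 0 and the three cylinders share a vertical axis.

The door frame is on the floor beside the table on its +y side. The spool is on top of the table.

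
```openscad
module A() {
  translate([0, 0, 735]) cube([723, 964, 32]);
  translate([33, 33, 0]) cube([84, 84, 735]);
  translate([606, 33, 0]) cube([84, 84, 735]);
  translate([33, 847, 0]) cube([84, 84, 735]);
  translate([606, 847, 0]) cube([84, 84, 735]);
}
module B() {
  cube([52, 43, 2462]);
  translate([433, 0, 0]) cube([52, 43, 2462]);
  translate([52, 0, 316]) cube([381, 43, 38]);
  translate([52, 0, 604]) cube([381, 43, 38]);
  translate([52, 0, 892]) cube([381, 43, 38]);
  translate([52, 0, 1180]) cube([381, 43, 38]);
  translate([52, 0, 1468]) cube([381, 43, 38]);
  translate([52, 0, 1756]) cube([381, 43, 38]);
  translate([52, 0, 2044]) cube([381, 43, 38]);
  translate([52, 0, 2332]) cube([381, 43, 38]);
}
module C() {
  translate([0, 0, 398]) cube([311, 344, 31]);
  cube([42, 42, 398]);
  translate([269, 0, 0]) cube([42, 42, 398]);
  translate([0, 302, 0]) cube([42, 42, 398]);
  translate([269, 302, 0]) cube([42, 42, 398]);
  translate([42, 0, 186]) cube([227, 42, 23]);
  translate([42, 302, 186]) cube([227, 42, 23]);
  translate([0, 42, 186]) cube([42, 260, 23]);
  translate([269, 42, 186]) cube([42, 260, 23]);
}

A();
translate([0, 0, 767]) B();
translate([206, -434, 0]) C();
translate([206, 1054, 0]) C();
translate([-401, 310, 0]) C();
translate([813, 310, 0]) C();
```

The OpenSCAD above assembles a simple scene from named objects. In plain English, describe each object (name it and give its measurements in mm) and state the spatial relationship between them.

A is a rectangular dining table. The top is 723×964×32 mm with its upper surface at z = 767 mm. It stands on four 84×84 mm square legs, each inset 33 mm from the nearest pair of top edges, running from the floor to the underside of the top.

B is a wooden ladder with two side rails of 52×43 mm section and 2462 mm height, set 485 mm apart overall. Between them run 8 rectangular rungs (43 mm deep, 38 mm thick), front faces flush with the rails' −y face. The bottom of the first rung is 316 mm above the floor and each subsequent rung is 288 mm higher than the one below.

C is a simple wooden stool: a rectangular seat 311 mm (x) by 344 mm (y), 31 mm thick, top face at z = 429 mm, on four square legs, each 42×42 mm in cross-section. The legs rest on z = 0, each flush with a corner of the seat. Four stretchers, 42 mm wide and 23 mm tall, connect adjacent legs with their undersides at z = 186 mm, each running between the inner faces of the legs it joins and aligned with the legs' outer faces on the other axis.

The ladder is on top of the table. Four stools sit around the table at the −y, +y, −x, +x sides.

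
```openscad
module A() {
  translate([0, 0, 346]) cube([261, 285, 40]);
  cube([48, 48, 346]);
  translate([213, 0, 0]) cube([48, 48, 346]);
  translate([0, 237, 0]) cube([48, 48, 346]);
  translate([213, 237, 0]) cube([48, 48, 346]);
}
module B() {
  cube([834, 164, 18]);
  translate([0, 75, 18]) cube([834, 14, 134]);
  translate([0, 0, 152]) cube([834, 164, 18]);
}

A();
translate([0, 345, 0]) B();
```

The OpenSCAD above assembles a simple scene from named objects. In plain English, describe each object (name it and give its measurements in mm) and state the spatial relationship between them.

A is a simple wooden stool: a rectangular seat 261 mm (x) by 285 mm (y), 40 mm thick, top face at z = 386 mm, on four square legs, each 48×48 mm in cross-section. The legs rest on z = 0, each flush with a corner of the seat.

B is an I-beam lying along x, 834 mm long. Overall section height 170 mm. Two flanges 164 mm wide (y) and 18 mm thick, one on the floor and one at the top; a web 14 mm thick runs between them, centred on the flange width.

The I-beam is on the floor beside the stool on its +y side.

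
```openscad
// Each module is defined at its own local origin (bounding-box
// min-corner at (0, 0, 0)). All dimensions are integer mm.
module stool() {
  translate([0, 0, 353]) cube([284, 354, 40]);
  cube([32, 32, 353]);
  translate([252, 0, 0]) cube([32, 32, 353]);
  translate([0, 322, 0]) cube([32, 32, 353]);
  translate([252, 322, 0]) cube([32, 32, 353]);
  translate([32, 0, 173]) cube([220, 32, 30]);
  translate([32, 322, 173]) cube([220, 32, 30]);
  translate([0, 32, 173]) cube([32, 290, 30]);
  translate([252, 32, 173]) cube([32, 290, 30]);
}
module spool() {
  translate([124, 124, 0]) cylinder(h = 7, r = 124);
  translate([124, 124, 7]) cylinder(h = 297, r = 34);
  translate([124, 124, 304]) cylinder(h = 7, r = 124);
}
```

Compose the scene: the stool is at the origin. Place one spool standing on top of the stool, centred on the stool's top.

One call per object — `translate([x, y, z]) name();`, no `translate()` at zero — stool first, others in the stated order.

stool();
translate([18, 53, 393]) spool();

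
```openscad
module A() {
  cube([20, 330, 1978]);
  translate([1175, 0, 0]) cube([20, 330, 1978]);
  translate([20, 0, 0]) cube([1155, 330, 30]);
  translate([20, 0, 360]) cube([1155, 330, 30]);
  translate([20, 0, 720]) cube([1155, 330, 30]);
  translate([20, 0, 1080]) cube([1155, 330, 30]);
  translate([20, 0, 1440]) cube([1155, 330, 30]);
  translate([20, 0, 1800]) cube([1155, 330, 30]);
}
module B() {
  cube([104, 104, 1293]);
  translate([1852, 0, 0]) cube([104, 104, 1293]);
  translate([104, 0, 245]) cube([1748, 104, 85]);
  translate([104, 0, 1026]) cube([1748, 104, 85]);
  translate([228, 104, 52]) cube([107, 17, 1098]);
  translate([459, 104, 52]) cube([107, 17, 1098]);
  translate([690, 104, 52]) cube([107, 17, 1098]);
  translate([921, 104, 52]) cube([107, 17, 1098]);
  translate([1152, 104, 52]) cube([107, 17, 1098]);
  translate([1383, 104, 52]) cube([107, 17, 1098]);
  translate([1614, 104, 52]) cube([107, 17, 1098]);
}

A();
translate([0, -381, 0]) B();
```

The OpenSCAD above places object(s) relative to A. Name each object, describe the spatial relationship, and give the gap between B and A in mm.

A is a bookshelf. B is a fence section. The fence section is on the floor beside the bookshelf on its −y side. The gap between the fence section and the bookshelf is 260 mm.

The fence section's nearest face is 260 mm from the bookshelf's −y face.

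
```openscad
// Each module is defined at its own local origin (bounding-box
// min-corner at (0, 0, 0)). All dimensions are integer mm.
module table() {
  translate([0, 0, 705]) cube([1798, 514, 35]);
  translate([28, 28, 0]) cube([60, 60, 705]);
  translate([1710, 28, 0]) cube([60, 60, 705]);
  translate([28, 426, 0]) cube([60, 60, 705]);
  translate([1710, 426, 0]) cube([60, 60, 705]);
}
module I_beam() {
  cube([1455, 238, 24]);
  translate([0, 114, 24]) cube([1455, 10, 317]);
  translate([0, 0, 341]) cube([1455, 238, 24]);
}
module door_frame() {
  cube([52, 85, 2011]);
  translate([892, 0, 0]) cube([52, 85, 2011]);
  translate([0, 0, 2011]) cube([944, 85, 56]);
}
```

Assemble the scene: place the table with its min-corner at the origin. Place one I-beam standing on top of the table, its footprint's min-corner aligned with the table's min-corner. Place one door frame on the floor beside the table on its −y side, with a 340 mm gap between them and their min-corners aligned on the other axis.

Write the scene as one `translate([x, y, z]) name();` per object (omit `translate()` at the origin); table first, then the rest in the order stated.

table();
translate([0, 0, 740]) I_beam();
translate([0, -425, 0]) door_frame();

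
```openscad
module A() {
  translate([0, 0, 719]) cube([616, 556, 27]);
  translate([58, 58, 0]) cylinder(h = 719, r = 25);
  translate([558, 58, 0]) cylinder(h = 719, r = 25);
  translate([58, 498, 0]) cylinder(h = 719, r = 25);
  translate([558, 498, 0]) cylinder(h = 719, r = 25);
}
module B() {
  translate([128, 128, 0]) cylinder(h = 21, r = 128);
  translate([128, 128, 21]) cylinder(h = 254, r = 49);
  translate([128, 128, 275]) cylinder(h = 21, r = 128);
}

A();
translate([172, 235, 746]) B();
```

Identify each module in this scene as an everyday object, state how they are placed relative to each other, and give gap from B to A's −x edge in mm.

The spool's min-x is at 172; the table's min-x is 0; gap = 172 mm.

A is a table. B is a spool. The spool is on top of the table. The gap from the spool to the table's −x edge is 172 mm.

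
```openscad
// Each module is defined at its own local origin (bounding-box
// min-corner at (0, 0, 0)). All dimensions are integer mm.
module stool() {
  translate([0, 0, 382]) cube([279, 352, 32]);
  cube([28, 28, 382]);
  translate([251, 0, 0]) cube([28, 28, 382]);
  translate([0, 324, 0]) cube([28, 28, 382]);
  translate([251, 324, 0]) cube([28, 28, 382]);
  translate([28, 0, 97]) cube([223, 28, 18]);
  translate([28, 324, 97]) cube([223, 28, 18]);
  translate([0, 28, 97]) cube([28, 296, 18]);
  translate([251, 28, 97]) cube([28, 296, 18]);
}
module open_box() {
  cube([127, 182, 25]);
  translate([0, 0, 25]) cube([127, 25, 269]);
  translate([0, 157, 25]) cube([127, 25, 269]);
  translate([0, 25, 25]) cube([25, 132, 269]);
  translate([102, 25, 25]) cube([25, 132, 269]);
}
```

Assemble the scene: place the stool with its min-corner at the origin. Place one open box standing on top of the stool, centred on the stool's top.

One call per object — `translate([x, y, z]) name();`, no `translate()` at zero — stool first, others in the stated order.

stool();
translate([76, 85, 414]) open_box();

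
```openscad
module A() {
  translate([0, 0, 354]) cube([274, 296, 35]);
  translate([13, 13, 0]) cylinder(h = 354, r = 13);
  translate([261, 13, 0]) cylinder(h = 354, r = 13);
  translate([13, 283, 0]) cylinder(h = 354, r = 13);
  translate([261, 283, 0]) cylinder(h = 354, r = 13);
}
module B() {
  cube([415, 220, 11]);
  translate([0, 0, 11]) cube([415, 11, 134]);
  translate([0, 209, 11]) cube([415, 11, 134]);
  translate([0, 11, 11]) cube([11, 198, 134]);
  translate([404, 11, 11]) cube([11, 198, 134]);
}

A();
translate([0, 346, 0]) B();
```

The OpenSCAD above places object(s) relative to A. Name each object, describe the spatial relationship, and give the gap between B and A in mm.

The open box's nearest face is 50 mm from the stool's +y face.

A is a stool. B is an open box. The open box is on the floor beside the stool on its +y side. The gap between the open box and the stool is 50 mm.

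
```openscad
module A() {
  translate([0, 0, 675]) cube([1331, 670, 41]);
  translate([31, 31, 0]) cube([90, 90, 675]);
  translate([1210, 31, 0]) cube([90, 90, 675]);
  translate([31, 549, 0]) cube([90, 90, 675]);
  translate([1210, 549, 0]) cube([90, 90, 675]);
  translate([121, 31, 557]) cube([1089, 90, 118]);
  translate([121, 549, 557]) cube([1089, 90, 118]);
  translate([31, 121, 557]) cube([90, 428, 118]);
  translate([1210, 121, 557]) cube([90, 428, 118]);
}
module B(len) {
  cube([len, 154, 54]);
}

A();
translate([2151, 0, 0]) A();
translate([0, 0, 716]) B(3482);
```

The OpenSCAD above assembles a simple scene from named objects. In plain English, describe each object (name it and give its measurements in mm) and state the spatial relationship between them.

A is a table: top 1331 mm (x) × 670 mm (y), 41 mm thick, upper face at z = 716 mm, on four 90×90 mm square legs, each inset 31 mm from the nearest pair of top edges, running from z = 0 to the bottom of the top. Four apron rails, 90 mm thick and 118 mm tall, run between adjacent legs with their top edges flush with the underside of the top and their outer faces flush with the legs' outer faces.

B is a rectangular beam 3482 mm long (x), 154 mm deep (y), 54 mm thick (z).

The beam spans the tops of two tables placed 820 mm apart, resting at z = 716 mm.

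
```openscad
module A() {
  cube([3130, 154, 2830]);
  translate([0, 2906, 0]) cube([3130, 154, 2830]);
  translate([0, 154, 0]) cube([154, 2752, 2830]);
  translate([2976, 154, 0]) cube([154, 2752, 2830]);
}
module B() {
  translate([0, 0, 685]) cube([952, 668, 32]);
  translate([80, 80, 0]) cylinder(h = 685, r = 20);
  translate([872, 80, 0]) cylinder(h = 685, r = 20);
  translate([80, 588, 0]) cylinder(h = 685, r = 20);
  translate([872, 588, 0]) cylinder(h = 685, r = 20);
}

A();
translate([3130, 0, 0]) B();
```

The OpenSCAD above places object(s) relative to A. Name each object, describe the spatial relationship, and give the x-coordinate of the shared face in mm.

A is a house frame. B is a table. The table is against the house frame's +x side, with their −y faces flush. The x-coordinate of the shared face is 3130 mm.

The house frame's +x face and the table's −x face are both at x = 3130 mm.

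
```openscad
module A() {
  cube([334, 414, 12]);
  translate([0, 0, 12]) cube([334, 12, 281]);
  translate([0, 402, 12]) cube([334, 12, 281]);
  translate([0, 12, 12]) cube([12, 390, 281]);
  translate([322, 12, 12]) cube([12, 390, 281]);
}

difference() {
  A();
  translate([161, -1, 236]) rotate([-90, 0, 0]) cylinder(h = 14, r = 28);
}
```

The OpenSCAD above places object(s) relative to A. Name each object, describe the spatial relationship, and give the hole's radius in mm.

A is an open box. The open box has a circular hole through its front wall. The hole's radius is 28 mm.

The subtracted cylinder has r = 28 mm.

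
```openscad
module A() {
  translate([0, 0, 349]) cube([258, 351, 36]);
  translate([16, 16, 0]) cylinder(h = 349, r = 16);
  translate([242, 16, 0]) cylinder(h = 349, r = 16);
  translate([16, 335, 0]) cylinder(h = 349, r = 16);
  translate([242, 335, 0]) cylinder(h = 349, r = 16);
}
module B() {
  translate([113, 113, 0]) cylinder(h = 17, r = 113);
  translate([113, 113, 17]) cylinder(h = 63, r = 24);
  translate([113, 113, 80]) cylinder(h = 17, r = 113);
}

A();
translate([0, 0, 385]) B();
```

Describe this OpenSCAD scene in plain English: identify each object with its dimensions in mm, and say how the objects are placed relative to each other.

A is a simple wooden stool: a rectangular seat 258 mm (x) by 351 mm (y), 36 mm thick, top face at z = 385 mm, on four round legs, each 32 mm in diameter. The legs rest on z = 0, each leg's axis is inset half a diameter from the nearest pair of seat edges (so the leg's bounding box is flush with the corner).

B is a spool: two coaxial disc flanges of radius 113 mm and thickness 17 mm, joined by a core cylinder of radius 24 mm and height 63 mm. The lower flange rests on z = 0 and the three cylinders share a vertical axis.

The spool is on top of the stool.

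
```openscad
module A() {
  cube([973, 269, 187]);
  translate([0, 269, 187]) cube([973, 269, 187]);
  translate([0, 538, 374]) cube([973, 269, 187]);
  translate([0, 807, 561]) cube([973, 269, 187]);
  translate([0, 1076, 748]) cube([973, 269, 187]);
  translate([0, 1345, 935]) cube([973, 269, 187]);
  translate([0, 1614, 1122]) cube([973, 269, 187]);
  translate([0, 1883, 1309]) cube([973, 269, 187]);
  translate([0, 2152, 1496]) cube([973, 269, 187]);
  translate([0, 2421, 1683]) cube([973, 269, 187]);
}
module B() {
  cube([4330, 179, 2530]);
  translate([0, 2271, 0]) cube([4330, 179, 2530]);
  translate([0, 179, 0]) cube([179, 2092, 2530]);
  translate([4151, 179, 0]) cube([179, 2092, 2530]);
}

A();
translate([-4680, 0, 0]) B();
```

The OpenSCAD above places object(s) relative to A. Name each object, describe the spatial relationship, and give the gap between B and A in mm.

A is a staircase. B is a house frame. The house frame is on the floor beside the staircase on its −x side. The gap between the house frame and the staircase is 350 mm.

The house frame's nearest face is 350 mm from the staircase's −x face.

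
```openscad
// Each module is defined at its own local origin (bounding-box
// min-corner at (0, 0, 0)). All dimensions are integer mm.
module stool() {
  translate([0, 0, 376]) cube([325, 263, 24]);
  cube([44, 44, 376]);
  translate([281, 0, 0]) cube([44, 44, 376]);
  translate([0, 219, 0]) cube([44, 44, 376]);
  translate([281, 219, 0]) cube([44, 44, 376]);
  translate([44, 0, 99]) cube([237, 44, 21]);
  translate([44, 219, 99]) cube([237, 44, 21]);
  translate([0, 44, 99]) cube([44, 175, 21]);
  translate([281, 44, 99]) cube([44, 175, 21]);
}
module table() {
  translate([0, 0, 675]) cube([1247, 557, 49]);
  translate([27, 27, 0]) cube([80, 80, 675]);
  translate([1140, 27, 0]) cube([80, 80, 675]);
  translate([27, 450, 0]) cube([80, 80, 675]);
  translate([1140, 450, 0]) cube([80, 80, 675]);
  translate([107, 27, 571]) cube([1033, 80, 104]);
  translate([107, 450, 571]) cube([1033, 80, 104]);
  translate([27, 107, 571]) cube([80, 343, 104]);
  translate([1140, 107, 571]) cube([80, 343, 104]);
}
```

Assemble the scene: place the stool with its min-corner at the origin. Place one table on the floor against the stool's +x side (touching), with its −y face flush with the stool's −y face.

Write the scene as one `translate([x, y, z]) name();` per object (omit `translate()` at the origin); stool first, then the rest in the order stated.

stool();
translate([325, 0, 0]) table();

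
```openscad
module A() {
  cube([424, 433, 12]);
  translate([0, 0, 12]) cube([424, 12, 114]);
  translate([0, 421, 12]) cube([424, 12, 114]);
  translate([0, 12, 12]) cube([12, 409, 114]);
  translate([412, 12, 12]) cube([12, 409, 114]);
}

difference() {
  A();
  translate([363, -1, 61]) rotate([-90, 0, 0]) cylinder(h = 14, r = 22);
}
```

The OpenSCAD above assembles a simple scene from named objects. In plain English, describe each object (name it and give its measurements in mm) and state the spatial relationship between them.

A is an open-topped rectangular box: outside dimensions 424×433×126 mm, with a uniform wall and base thickness of 12 mm. The base is a full 424×433 slab on the floor; four walls sit on top of the base. The front and back walls (the −y and +y sides) span the full width; the two side walls fit between them.

The open box has a circular hole of radius 22 mm through its front wall, centred at (x = 363, z = 61).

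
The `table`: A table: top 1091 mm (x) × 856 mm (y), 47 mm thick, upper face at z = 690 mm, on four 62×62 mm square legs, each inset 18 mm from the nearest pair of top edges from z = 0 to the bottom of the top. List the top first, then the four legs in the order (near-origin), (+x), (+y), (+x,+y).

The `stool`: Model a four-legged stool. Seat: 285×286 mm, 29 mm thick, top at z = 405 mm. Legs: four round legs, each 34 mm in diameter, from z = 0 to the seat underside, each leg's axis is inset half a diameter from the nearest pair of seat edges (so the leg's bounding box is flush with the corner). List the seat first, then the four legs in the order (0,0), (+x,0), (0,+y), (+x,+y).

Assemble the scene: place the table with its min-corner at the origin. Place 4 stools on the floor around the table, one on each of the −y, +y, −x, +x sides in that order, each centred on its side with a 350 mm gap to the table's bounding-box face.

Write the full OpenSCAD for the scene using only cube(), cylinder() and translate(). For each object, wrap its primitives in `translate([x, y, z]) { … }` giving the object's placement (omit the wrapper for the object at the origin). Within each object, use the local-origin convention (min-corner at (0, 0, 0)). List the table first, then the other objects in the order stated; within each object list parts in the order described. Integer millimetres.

translate([0, 0, 643]) cube([1091, 856, 47]);
translate([18, 18, 0]) cube([62, 62, 643]);
translate([1011, 18, 0]) cube([62, 62, 643]);
translate([18, 776, 0]) cube([62, 62, 643]);
translate([1011, 776, 0]) cube([62, 62, 643]);
translate([403, -636, 0]) {
  translate([0, 0, 376]) cube([285, 286, 29]);
  translate([17, 17, 0]) cylinder(h = 376, r = 17);
  translate([268, 17, 0]) cylinder(h = 376, r = 17);
  translate([17, 269, 0]) cylinder(h = 376, r = 17);
  translate([268, 269, 0]) cylinder(h = 376, r = 17);
}
translate([403, 1206, 0]) {
  translate([0, 0, 376]) cube([285, 286, 29]);
  translate([17, 17, 0]) cylinder(h = 376, r = 17);
  translate([268, 17, 0]) cylinder(h = 376, r = 17);
  translate([17, 269, 0]) cylinder(h = 376, r = 17);
  translate([268, 269, 0]) cylinder(h = 376, r = 17);
}
translate([-635, 285, 0]) {
  translate([0, 0, 376]) cube([285, 286, 29]);
  translate([17, 17, 0]) cylinder(h = 376, r = 17);
  translate([268, 17, 0]) cylinder(h = 376, r = 17);
  translate([17, 269, 0]) cylinder(h = 376, r = 17);
  translate([268, 269, 0]) cylinder(h = 376, r = 17);
}
translate([1441, 285, 0]) {
  translate([0, 0, 376]) cube([285, 286, 29]);
  translate([17, 17, 0]) cylinder(h = 376, r = 17);
  translate([268, 17, 0]) cylinder(h = 376, r = 17);
  translate([17, 269, 0]) cylinder(h = 376, r = 17);
  translate([268, 269, 0]) cylinder(h = 376, r = 17);
}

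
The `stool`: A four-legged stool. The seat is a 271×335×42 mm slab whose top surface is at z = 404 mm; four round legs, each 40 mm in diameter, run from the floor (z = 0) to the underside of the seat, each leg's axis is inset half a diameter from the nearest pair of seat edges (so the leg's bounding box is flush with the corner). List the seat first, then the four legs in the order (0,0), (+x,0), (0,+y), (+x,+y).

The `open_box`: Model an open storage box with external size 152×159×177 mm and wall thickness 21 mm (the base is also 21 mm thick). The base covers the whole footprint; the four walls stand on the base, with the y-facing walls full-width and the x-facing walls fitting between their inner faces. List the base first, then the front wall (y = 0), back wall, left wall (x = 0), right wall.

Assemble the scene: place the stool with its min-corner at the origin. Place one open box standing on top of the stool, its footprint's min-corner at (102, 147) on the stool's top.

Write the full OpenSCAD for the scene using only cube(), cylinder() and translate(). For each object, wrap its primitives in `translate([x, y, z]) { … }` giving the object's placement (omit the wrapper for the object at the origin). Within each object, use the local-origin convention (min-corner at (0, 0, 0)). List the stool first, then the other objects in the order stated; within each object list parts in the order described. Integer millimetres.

translate([0, 0, 362]) cube([271, 335, 42]);
translate([20, 20, 0]) cylinder(h = 362, r = 20);
translate([251, 20, 0]) cylinder(h = 362, r = 20);
translate([20, 315, 0]) cylinder(h = 362, r = 20);
translate([251, 315, 0]) cylinder(h = 362, r = 20);
translate([102, 147, 404]) {
  cube([152, 159, 21]);
  translate([0, 0, 21]) cube([152, 21, 156]);
  translate([0, 138, 21]) cube([152, 21, 156]);
  translate([0, 21, 21]) cube([21, 117, 156]);
  translate([131, 21, 21]) cube([21, 117, 156]);
}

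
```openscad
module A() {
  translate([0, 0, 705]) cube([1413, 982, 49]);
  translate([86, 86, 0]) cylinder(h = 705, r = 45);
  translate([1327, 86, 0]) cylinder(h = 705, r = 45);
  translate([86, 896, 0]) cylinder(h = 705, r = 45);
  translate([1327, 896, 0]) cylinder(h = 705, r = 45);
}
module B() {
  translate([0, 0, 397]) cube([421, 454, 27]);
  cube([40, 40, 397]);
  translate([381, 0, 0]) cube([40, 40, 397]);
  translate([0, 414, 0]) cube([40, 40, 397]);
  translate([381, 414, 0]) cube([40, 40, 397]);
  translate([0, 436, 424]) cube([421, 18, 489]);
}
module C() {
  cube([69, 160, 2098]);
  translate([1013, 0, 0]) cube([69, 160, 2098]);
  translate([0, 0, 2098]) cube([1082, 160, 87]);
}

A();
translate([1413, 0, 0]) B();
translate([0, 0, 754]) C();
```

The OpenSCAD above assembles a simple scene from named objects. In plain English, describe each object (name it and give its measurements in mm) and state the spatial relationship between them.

A is a table: top 1413 mm (x) × 982 mm (y), 49 mm thick, upper face at z = 754 mm, on four round legs of 90 mm diameter, each leg's bounding box inset 41 mm from the nearest pair of top edges, running from z = 0 to the bottom of the top.

B is a chair. The seat is a 421×454×27 mm slab with its top at z = 424 mm, on four 40×40 mm corner legs (flush with the seat edges, standing on z = 0). A flat backrest 18 mm thick, 489 mm tall, spans the full seat width and rises from the seat top along its +y edge, rear face flush with the rear of the seat.

C is a rectangular door frame: two vertical jambs of 69×160 mm section, 2098 mm tall, with a clear opening 944 mm wide between their inner faces. A header 87 mm tall and 160 mm deep lies on top of the jambs and spans the full outside width.

The chair is against the table's +x side, with their −y faces flush. The door frame is on top of the table.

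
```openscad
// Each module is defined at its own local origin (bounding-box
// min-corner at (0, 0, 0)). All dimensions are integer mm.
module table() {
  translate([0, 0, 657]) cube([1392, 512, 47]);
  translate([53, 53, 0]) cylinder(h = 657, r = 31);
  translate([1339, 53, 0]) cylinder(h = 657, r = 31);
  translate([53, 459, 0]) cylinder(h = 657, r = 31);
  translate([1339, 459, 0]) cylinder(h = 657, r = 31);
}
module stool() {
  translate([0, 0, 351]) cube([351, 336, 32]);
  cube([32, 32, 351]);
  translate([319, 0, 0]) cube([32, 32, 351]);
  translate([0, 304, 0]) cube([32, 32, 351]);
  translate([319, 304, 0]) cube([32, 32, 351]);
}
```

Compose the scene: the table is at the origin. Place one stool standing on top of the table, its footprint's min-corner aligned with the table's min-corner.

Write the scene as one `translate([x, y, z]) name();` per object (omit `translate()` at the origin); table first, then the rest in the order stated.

table();
translate([0, 0, 704]) stool();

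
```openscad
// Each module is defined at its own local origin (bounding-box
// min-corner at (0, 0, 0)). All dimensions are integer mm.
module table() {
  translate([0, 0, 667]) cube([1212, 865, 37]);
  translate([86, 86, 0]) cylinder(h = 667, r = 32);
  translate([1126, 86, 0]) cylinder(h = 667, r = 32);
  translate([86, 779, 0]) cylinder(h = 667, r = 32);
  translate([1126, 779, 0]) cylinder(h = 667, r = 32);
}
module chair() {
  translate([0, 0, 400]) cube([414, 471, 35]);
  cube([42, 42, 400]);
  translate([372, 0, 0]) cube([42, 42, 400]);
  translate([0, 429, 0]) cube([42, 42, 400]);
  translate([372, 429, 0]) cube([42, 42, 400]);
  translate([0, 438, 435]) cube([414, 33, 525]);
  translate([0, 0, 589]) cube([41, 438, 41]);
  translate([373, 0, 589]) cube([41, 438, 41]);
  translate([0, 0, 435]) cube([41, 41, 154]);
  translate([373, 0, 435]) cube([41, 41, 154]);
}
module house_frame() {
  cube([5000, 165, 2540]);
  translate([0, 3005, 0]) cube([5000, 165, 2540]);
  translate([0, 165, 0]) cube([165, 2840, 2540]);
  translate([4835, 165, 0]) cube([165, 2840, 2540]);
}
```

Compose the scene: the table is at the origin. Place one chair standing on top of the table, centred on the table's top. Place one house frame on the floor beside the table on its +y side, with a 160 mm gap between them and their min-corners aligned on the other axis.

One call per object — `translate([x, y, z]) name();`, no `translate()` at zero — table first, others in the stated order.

table();
translate([399, 197, 704]) chair();
translate([0, 1025, 0]) house_frame();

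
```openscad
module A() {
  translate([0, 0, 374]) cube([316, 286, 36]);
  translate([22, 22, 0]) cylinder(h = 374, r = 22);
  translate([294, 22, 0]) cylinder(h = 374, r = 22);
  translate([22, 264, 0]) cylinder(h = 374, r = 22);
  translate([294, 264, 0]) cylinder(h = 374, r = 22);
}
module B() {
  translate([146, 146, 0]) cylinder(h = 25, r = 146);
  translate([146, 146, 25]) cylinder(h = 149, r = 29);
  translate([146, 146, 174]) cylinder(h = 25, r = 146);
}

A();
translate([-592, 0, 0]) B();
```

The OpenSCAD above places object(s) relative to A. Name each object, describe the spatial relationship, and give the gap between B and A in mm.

A is a stool. B is a spool. The spool is on the floor beside the stool on its −x side. The gap between the spool and the stool is 300 mm.

The spool's nearest face is 300 mm from the stool's −x face.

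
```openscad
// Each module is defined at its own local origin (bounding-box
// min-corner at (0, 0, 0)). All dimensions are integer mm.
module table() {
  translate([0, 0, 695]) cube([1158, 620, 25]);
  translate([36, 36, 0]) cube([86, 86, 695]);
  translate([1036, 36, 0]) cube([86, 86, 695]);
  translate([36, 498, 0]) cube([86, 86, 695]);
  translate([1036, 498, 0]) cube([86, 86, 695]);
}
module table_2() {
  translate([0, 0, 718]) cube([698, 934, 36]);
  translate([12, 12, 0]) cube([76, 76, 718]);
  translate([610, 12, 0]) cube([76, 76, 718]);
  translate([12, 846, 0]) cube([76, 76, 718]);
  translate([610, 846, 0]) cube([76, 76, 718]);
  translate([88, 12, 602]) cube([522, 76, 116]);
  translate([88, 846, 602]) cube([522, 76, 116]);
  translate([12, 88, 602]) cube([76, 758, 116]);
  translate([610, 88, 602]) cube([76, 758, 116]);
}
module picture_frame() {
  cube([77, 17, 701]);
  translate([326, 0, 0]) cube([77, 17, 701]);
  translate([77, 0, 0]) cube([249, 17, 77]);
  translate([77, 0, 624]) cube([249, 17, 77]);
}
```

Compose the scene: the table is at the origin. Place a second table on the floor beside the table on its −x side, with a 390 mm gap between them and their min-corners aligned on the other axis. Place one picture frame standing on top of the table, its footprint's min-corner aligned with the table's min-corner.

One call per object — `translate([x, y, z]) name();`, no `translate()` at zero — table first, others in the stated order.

table();
translate([-1088, 0, 0]) table_2();
translate([0, 0, 720]) picture_frame();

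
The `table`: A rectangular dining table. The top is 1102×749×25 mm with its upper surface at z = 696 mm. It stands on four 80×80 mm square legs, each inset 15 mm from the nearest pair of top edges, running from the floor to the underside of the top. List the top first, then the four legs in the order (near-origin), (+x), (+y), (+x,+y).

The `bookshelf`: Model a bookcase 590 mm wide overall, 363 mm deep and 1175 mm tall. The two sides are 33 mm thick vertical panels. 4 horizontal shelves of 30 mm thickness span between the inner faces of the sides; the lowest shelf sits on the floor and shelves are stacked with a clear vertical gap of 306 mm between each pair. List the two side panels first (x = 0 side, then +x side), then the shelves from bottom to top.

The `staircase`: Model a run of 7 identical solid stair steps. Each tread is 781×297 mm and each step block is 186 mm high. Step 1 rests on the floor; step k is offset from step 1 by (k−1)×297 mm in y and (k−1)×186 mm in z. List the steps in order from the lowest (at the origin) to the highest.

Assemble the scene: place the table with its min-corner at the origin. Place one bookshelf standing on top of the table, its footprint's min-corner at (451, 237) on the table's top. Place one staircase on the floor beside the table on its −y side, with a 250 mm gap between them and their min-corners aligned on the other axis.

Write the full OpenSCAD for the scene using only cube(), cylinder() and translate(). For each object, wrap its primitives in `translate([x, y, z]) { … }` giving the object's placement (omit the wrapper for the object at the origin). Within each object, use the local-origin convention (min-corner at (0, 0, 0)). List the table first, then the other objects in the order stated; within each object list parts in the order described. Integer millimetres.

translate([0, 0, 671]) cube([1102, 749, 25]);
translate([15, 15, 0]) cube([80, 80, 671]);
translate([1007, 15, 0]) cube([80, 80, 671]);
translate([15, 654, 0]) cube([80, 80, 671]);
translate([1007, 654, 0]) cube([80, 80, 671]);
translate([451, 237, 696]) {
  cube([33, 363, 1175]);
  translate([557, 0, 0]) cube([33, 363, 1175]);
  translate([33, 0, 0]) cube([524, 363, 30]);
  translate([33, 0, 336]) cube([524, 363, 30]);
  translate([33, 0, 672]) cube([524, 363, 30]);
  translate([33, 0, 1008]) cube([524, 363, 30]);
}
translate([0, -2329, 0]) {
  cube([781, 297, 186]);
  translate([0, 297, 186]) cube([781, 297, 186]);
  translate([0, 594, 372]) cube([781, 297, 186]);
  translate([0, 891, 558]) cube([781, 297, 186]);
  translate([0, 1188, 744]) cube([781, 297, 186]);
  translate([0, 1485, 930]) cube([781, 297, 186]);
  translate([0, 1782, 1116]) cube([781, 297, 186]);
}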